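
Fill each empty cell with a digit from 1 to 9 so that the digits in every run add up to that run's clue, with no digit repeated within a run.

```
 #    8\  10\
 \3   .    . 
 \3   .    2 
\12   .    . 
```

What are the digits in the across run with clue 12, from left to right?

3 in 2 cells must be {1,2}.
R1C2 = 1: the only remaining digit allowed by both the 3 across and the 10 down.
R2C1 = 3 − 2 = 1 completes the 3 across.
R3C2 = 10 − 3 = 7 completes the 10 down.
R1C1 = 3 − 1 = 2 completes the 3 across.
R3C1 = 12 − 7 = 5 completes the 12 across.

5 7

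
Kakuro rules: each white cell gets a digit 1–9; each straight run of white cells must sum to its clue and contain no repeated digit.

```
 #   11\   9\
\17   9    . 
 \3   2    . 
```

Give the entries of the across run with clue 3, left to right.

2 1

17 in 2 cells must be {8,9}; 3 in 2 cells must be {1,2}.
R1C2 = 17 − 9 = 8 completes the 17 across.
R2C2 = 3 − 2 = 1 completes the 3 across.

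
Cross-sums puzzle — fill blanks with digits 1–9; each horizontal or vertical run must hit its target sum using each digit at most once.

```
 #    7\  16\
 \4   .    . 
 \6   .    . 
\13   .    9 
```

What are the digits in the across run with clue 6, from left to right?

2 4

4 in 2 cells must be {1,3}; 7 in 3 cells must be {1,2,4}.
Intersecting the 4 across with the 7 down forces R1C1 = 1.
R1C2 = 4 − 1 = 3 completes the 4 across.
R2C2 = 16 − 12 = 4 completes the 16 down.
R3C1 = 13 − 9 = 4 completes the 13 across.
R2C1 = 6 − 4 = 2 completes the 6 across.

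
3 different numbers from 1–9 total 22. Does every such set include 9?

Yes

Every partition of 22 into 3 distinct digits includes 9: {5,8,9}, {6,7,9}.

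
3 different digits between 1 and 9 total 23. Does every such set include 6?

Yes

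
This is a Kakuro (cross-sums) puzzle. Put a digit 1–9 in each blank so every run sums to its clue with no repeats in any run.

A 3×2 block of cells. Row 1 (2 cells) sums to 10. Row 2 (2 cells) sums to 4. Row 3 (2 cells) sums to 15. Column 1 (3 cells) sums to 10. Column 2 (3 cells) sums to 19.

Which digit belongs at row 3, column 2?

9

4 in 2 cells must be {1,3}.
The 4 across and the 19 down share only 3, so (2,2) = 3.
(2,1) = 4 − 3 = 1 completes the 4 across.
Nothing is forced directly, so branch on (1,2), whose candidates are 7 or 9. If (1,2) = 9: then (1,1) would have to be in {1} for the 10 across but in {2,3,4,5,6,7} for the 10 down — contradiction. So (1,2) = 7.
(1,1) = 10 − 7 = 3 completes the 10 across.
(3,1) = 10 − 4 = 6 completes the 10 down.
(3,2) = 15 − 6 = 9 completes the 15 across.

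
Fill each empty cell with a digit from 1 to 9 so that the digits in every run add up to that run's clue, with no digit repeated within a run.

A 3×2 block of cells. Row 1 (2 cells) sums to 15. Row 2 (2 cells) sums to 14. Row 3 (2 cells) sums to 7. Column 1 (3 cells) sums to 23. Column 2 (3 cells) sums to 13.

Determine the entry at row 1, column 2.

23 in 3 cells must be {6,8,9}.
The 7 across and the 23 down share only 6, so (3,1) = 6.
(3,2) = 7 − 6 = 1 completes the 7 across.
Nothing is forced directly, so branch on (1,1), whose candidates are 8 or 9. If (1,1) = 9: then (1,2) would have to be in {6} for the 15 across but in {3,4,5,7,8,9} for the 13 down — contradiction. So (1,1) = 8.
(1,2) = 15 − 8 = 7 completes the 15 across.
(2,1) = 23 − 14 = 9 completes the 23 down.
(2,2) = 14 − 9 = 5 completes the 14 across.

7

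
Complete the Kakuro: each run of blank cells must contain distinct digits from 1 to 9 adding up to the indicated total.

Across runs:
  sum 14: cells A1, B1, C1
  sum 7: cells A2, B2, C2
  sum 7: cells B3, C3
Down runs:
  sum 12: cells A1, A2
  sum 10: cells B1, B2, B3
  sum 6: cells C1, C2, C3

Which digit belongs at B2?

1

7 in 3 cells must be {1,2,4}; 6 in 3 cells must be {1,2,3}.
Only 4 fits A2 under both its across sum 7 and down sum 12.
A1 = 12 − 4 = 8 completes the 12 down.
Nothing is forced directly, so branch on C1, whose candidates are 1 or 2. If C1 = 2: that forces B1 = 4, B2 = 1, after which C2 would have to be in {2} for the 7 across but in {1,3} for the 6 down — contradiction. So C1 = 1.
B1 = 14 − 9 = 5 completes the 14 across.
C2 = 2: the only remaining digit allowed by both the 7 across and the 6 down.
C3 = 6 − 3 = 3 completes the 6 down.
B2 = 7 − 6 = 1 completes the 7 across.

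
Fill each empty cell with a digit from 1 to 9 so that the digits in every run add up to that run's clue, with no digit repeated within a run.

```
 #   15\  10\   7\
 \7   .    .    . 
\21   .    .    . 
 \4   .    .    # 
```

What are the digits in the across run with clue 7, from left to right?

7 in 3 cells must be {1,2,4}; 4 in 2 cells must be {1,3}.
Nothing is forced directly, so branch on R3C1, whose candidates are 1 or 3. If R3C1 = 1: then R1C1 would have to be in {1,2,4} for the 7 across but in {5,6,8,9} for the 15 down — contradiction. So R3C1 = 3.
Given what's placed, R1C1 must be 4 to fit the 7 across and 15 down.
R2C1 = 15 − 7 = 8 completes the 15 down.
R3C2 = 4 − 3 = 1 completes the 4 across.
R1C2 = 2: the only remaining digit allowed by both the 7 across and the 10 down.
R1C3 = 7 − 6 = 1 completes the 7 across.

4 2 1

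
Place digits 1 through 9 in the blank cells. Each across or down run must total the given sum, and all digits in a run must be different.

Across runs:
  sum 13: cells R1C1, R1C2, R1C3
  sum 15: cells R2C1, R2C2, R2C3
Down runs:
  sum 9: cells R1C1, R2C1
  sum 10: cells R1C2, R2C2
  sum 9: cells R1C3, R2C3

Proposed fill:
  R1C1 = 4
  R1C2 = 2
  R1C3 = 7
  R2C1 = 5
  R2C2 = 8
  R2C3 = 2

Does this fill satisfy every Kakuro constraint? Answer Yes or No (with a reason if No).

Across: 4+2+7=13; 5+8+2=15. Down: 4+5=9; 2+8=10; 7+2=9. No digit repeats within any run.

Yes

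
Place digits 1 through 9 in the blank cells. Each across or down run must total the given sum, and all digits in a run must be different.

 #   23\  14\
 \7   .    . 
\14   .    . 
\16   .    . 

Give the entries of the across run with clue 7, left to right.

6 1

16 in 2 cells must be {7,9}; 23 in 3 cells must be {6,8,9}.
The 7 across and the 23 down share only 6, so R1C1 = 6.
R1C2 = 7 − 6 = 1 completes the 7 across.
Given what's placed, R3C1 must be 9 to fit the 16 across and 23 down.
R3C2 = 16 − 9 = 7 completes the 16 across.
R2C1 = 23 − 15 = 8 completes the 23 down.
R2C2 = 14 − 8 = 6 completes the 14 across.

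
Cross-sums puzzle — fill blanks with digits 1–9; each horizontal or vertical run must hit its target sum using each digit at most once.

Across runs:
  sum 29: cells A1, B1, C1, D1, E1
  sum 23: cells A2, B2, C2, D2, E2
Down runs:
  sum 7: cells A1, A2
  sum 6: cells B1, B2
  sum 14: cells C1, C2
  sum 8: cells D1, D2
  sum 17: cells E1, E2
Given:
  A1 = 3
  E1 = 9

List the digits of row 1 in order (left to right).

17 in 2 cells must be {8,9}.
A2 = 7 − 3 = 4 completes the 7 down.
E2 = 17 − 9 = 8 completes the 17 down.
Given what's placed, C2 must be 6 to fit the 23 across and 14 down.
C1 = 14 − 6 = 8 completes the 14 down.
Given what's placed, B2 must be 2 to fit the 23 across and 6 down.
D2 = 23 − 20 = 3 completes the 23 across.
B1 = 6 − 2 = 4 completes the 6 down.
D1 = 29 − 24 = 5 completes the 29 across.

3 4 8 5 9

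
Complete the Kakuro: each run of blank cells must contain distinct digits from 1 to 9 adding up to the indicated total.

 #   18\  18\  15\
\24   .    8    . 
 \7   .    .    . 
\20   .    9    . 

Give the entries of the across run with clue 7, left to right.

4 1 2

24 in 3 cells must be {7,8,9}; 7 in 3 cells must be {1,2,4}.
R2C2 = 18 − 17 = 1 completes the 18 down.
Nothing is forced directly, so branch on R2C1, whose candidates are 2 or 4. If R2C1 = 2: that forces R2C3 = 4, R3C1 = 7, after which R3C3 would have to be in {4} for the 20 across but in {2,3,5,6,8,9} for the 15 down — contradiction. So R2C1 = 4.
R1C1 = 9: the only remaining digit allowed by both the 24 across and the 18 down.
R1C3 = 24 − 17 = 7 completes the 24 across.
R2C3 = 7 − 5 = 2 completes the 7 across.
R3C1 = 18 − 13 = 5 completes the 18 down.
R3C3 = 20 − 14 = 6 completes the 20 across.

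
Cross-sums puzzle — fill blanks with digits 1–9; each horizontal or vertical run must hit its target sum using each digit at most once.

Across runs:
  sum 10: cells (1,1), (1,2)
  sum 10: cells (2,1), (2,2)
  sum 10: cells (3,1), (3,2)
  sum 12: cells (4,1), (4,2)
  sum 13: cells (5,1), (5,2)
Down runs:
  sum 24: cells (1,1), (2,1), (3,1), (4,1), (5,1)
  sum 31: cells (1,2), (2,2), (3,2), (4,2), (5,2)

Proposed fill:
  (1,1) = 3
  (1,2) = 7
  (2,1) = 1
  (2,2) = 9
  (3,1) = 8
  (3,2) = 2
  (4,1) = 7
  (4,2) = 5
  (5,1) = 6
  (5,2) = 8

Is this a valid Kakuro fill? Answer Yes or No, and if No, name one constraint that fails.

No — the down run (1,1)–(5,1) sums to 25, not 24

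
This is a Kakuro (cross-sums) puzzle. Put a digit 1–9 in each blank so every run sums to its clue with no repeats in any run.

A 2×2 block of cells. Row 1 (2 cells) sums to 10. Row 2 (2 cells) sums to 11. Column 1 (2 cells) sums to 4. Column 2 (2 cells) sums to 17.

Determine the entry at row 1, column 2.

9

4 in 2 cells must be {1,3}; 17 in 2 cells must be {8,9}.
The 11 across and the 4 down share only 3, so (2,1) = 3.
(2,2) = 11 − 3 = 8 completes the 11 across.
(1,1) = 4 − 3 = 1 completes the 4 down.
(1,2) = 10 − 1 = 9 completes the 10 across.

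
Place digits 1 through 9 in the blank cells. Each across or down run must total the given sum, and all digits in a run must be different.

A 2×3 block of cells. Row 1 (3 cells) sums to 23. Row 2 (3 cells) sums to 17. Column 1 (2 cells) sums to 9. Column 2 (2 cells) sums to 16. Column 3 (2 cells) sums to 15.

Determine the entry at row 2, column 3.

9

23 in 3 cells must be {6,8,9}; 16 in 2 cells must be {7,9}.
The 23 across and the 16 down share only 9, so (1,2) = 9.
(2,2) = 16 − 9 = 7 completes the 16 down.
Nothing is forced directly, so branch on (1,1), whose candidates are 6 or 8. If (1,1) = 6: that forces (1,3) = 8, after which (2,1) would have to be in {1,2,4,6,8,9} for the 17 across but in {3} for the 9 down — contradiction. So (1,1) = 8.
(1,3) = 23 − 17 = 6 completes the 23 across.
(2,1) = 9 − 8 = 1 completes the 9 down.
(2,3) = 17 − 8 = 9 completes the 17 across.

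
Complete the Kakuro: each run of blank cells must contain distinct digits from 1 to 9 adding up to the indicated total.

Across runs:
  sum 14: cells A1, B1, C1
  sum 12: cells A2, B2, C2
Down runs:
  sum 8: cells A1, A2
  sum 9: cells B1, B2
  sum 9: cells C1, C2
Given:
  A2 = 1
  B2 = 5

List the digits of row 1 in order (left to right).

A1 = 8 − 1 = 7 completes the 8 down.
B1 = 9 − 5 = 4 completes the 9 down.
C1 = 14 − 11 = 3 completes the 14 across.
C2 = 12 − 6 = 6 completes the 12 across.

7 4 3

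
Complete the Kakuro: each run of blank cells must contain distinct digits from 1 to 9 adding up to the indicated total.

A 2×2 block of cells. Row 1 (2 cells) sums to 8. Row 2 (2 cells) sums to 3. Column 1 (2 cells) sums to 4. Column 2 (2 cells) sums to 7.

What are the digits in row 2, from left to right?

3 in 2 cells must be {1,2}; 4 in 2 cells must be {1,3}.
The 3 across and the 4 down share only 1, so (2,1) = 1.
(2,2) = 3 − 1 = 2 completes the 3 across.
(1,1) = 4 − 1 = 3 completes the 4 down.
(1,2) = 8 − 3 = 5 completes the 8 across.

1 2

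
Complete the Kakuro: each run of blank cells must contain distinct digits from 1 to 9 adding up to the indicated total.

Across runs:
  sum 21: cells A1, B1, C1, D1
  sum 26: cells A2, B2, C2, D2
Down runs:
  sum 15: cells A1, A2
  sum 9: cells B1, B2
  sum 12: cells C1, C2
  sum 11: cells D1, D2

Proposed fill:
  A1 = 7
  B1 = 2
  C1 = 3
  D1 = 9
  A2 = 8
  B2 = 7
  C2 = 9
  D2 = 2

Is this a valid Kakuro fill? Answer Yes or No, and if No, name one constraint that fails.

Across: 7+2+3+9=21; 8+7+9+2=26. Down: 7+8=15; 2+7=9; 3+9=12; 9+2=11. No digit repeats within any run.

Yes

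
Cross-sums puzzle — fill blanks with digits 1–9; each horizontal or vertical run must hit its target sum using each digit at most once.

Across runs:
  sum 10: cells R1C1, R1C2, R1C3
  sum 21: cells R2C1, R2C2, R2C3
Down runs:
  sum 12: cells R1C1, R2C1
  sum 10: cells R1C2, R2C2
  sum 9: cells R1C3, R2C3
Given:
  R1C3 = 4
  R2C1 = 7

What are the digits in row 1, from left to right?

5, 1, 4

R1C1 = 12 − 7 = 5 completes the 12 down.
R1C2 = 10 − 9 = 1 completes the 10 across.
R2C2 = 10 − 1 = 9 completes the 10 down.
R2C3 = 21 − 16 = 5 completes the 21 across.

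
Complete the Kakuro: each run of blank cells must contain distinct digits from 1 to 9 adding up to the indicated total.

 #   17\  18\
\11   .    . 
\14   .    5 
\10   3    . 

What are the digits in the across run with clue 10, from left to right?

3 7

R2C1 = 14 − 5 = 9 completes the 14 across.
R3C2 = 10 − 3 = 7 completes the 10 across.
R1C1 = 17 − 12 = 5 completes the 17 down.
R1C2 = 11 − 5 = 6 completes the 11 across.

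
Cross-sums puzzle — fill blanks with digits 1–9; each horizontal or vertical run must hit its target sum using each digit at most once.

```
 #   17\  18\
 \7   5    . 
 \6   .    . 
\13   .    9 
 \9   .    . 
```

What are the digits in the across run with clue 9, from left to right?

R1C2 = 7 − 5 = 2 completes the 7 across.
R3C1 = 13 − 9 = 4 completes the 13 across.
No cell is forced outright now. R2C1 can only be 1 or 2 (the digits allowed by both its 6 across and its 17 down). If R2C1 = 1: then R2C2 would have to be in {5} for the 6 across but in {1,3,4,6} for the 18 down — contradiction. So R2C1 = 2.
R2C2 = 6 − 2 = 4 completes the 6 across.
R4C1 = 17 − 11 = 6 completes the 17 down.
R4C2 = 9 − 6 = 3 completes the 9 across.

6, 3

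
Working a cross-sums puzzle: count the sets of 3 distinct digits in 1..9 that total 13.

7

3 distinct digits from 1–9 sum between 6 and 24.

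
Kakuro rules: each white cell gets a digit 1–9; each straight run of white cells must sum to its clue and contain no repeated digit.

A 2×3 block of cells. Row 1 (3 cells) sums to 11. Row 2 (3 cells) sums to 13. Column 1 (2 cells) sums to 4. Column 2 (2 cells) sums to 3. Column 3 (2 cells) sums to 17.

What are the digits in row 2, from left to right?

4 in 2 cells must be {1,3}; 3 in 2 cells must be {1,2}; 17 in 2 cells must be {8,9}.
The 11 across and the 17 down share only 8, so (1,3) = 8.
(2,3) = 17 − 8 = 9 completes the 17 down.
Given what's placed, (1,1) must be 1 to fit the 11 across and 4 down.
(1,2) = 11 − 9 = 2 completes the 11 across.
(2,1) = 4 − 1 = 3 completes the 4 down.
(2,2) = 13 − 12 = 1 completes the 13 across.

3 1 9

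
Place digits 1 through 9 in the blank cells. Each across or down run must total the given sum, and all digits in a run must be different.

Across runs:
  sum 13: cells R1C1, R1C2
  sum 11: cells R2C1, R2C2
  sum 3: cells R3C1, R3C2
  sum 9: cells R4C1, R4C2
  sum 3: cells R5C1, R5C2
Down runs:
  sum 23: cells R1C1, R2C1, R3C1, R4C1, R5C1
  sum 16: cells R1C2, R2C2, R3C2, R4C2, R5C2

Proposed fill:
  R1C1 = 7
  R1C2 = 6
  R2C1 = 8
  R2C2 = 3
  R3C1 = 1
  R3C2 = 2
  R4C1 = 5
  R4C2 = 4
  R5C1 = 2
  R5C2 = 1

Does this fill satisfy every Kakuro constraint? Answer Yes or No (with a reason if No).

Yes

Across: 7+6=13; 8+3=11; 1+2=3; 5+4=9; 2+1=3. Down: 7+8+1+5+2=23; 6+3+2+4+1=16. No digit repeats within any run.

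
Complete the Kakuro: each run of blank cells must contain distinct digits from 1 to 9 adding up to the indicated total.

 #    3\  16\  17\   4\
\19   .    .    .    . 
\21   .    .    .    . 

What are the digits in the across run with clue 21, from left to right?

1, 9, 8, 3

3 in 2 cells must be {1,2}; 16 in 2 cells must be {7,9}; 17 in 2 cells must be {8,9}.
Nothing is forced directly, so branch on R1C2, whose candidates are 7 or 9. If R1C2 = 9: then R1C3 would have to be in {1,2,3,4,5,6,7} for the 19 across but in {8,9} for the 17 down — contradiction. So R1C2 = 7.
R2C2 = 16 − 7 = 9 completes the 16 down.
Given what's placed, R2C3 must be 8 to fit the 21 across and 17 down.
R1C3 = 17 − 8 = 9 completes the 17 down.
R1C4 = 1: the only remaining digit allowed by both the 19 across and the 4 down.
Given what's placed, R2C1 must be 1 to fit the 21 across and 3 down.
R2C4 = 21 − 18 = 3 completes the 21 across.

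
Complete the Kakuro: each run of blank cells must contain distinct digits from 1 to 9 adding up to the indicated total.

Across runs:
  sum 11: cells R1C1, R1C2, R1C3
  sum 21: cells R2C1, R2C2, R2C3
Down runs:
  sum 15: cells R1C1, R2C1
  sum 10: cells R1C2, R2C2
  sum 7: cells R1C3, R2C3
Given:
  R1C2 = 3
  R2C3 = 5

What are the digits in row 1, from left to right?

R1C3 = 7 − 5 = 2 completes the 7 down.
R2C2 = 10 − 3 = 7 completes the 10 down.
R1C1 = 11 − 5 = 6 completes the 11 across.
R2C1 = 21 − 12 = 9 completes the 21 across.

6 3 2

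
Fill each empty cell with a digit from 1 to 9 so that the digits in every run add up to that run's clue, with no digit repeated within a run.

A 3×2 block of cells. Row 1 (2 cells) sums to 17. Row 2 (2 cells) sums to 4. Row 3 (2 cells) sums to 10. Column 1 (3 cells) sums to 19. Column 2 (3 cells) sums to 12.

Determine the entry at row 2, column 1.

3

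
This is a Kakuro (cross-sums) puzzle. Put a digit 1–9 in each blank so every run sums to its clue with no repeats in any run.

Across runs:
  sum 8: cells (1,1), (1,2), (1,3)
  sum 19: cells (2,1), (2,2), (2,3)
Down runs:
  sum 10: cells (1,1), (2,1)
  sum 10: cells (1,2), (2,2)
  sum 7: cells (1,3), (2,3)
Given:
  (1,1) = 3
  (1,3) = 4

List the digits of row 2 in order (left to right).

(1,2) = 8 − 7 = 1 completes the 8 across.
(2,1) = 10 − 3 = 7 completes the 10 down.
(2,2) = 10 − 1 = 9 completes the 10 down.
(2,3) = 19 − 16 = 3 completes the 19 across.

7, 9, 3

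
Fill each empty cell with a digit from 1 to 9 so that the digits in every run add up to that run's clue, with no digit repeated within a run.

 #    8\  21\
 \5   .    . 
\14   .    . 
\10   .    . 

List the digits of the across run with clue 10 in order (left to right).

2 8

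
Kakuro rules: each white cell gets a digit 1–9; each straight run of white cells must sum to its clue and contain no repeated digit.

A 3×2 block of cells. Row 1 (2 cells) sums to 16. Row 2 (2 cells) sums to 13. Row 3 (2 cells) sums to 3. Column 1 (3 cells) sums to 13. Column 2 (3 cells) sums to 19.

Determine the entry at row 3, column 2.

2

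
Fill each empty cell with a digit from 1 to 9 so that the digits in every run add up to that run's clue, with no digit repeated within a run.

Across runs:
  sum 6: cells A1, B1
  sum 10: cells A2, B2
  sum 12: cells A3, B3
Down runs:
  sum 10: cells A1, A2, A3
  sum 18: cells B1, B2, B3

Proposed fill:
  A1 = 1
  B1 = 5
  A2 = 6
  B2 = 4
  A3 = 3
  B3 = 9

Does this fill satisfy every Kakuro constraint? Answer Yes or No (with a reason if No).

Yes

Across: 1+5=6; 6+4=10; 3+9=12. Down: 1+6+3=10; 5+4+9=18. No digit repeats within any run.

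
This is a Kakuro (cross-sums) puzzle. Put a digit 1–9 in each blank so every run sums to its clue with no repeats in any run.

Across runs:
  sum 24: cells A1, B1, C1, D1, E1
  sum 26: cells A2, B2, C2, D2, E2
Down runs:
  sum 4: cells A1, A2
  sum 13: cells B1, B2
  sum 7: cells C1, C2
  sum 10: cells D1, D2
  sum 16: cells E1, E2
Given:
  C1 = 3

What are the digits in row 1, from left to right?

1 5 3 8 7

4 in 2 cells must be {1,3}; 16 in 2 cells must be {7,9}.
Given what's placed, A1 must be 1 to fit the 24 across and 4 down.
A2 = 4 − 1 = 3 completes the 4 down.
C2 = 7 − 3 = 4 completes the 7 down.
Given what's placed, E2 must be 9 to fit the 26 across and 16 down.
E1 = 16 − 9 = 7 completes the 16 down.
B2 = 8: the only remaining digit allowed by both the 26 across and the 13 down.
D2 = 26 − 24 = 2 completes the 26 across.
B1 = 13 − 8 = 5 completes the 13 down.
D1 = 24 − 16 = 8 completes the 24 across.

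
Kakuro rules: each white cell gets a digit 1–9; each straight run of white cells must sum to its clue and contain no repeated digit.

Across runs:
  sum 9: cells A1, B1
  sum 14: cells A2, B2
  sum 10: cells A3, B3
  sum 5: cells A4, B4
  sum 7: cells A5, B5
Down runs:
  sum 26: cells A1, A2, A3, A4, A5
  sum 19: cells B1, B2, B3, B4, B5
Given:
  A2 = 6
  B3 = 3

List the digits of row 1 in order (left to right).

B2 = 14 − 6 = 8 completes the 14 across.
A3 = 10 − 3 = 7 completes the 10 across.
No cell is forced outright now. B4 can only be 1 or 2 (the digits allowed by both its 5 across and its 19 down). If B4 = 1: that forces A4 = 4, A5 = 1, after which B5 would have to be in {6} for the 7 across but in {2,5} for the 19 down — contradiction. So B4 = 2.
A4 = 5 − 2 = 3 completes the 5 across.
No cell is forced outright now. B1 can only be 1 or 5 (the digits allowed by both its 9 across and its 19 down). If B1 = 5: then A1 would have to be in {4} for the 9 across but in {1,2,8,9} for the 26 down — contradiction. So B1 = 1.
A1 = 9 − 1 = 8 completes the 9 across.
A5 = 26 − 24 = 2 completes the 26 down.
B5 = 7 − 2 = 5 completes the 7 across.

8 1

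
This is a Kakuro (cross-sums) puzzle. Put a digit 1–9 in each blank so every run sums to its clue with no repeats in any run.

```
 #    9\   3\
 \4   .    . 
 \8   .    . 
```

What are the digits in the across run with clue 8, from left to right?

6 2

4 in 2 cells must be {1,3}; 3 in 2 cells must be {1,2}.
The 4 across and the 3 down share only 1, so R1C2 = 1.
R2C2 = 3 − 1 = 2 completes the 3 down.
R1C1 = 4 − 1 = 3 completes the 4 across.
R2C1 = 8 − 2 = 6 completes the 8 across.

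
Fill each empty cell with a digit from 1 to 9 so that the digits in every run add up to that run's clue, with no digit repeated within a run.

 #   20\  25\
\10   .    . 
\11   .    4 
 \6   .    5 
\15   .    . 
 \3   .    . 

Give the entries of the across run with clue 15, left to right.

6 9

3 in 2 cells must be {1,2}.
R2C1 = 11 − 4 = 7 completes the 11 across.
R3C1 = 6 − 5 = 1 completes the 6 across.
R4C1 = 6: the only remaining digit allowed by both the 15 across and the 20 down.
R4C2 = 15 − 6 = 9 completes the 15 across.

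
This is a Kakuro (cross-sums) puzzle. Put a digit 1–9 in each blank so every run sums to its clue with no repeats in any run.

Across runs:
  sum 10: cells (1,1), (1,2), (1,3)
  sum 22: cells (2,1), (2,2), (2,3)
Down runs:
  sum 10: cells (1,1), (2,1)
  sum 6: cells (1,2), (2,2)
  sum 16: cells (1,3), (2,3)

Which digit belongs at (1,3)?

16 in 2 cells must be {7,9}.
The 10 across and the 16 down share only 7, so (1,3) = 7.
The 22 across and the 6 down share only 5, so (2,2) = 5.
(2,3) = 16 − 7 = 9 completes the 16 down.
(1,2) = 6 − 5 = 1 completes the 6 down.
(2,1) = 22 − 14 = 8 completes the 22 across.
(1,1) = 10 − 8 = 2 completes the 10 across.

7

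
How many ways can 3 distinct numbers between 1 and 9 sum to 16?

8

3 distinct digits from 1–9 sum between 6 and 24.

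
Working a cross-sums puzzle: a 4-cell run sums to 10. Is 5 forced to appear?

No

The only way to make 10 from 4 distinct digits is {1,2,3,4}, which does not contain 5.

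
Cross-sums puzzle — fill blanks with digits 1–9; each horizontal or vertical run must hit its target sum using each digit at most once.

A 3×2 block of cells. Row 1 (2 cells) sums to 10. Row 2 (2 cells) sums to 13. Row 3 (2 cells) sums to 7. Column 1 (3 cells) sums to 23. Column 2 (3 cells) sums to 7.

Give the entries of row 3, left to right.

6 1

23 in 3 cells must be {6,8,9}; 7 in 3 cells must be {1,2,4}.
The 13 across and the 7 down share only 4, so (2,2) = 4.
The 7 across and the 23 down share only 6, so (3,1) = 6.
(3,2) = 7 − 6 = 1 completes the 7 across.
(1,2) = 7 − 5 = 2 completes the 7 down.
(2,1) = 13 − 4 = 9 completes the 13 across.
(1,1) = 10 − 2 = 8 completes the 10 across.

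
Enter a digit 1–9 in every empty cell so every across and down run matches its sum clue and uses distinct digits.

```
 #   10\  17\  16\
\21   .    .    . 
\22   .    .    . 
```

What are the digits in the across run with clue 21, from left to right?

17 in 2 cells must be {8,9}; 16 in 2 cells must be {7,9}.
Nothing is forced directly, so branch on R1C2, whose candidates are 8 or 9. If R1C2 = 9: that forces R1C3 = 7, R2C2 = 8, R2C3 = 9, after which R1C1 would have to be in {5} for the 21 across but in {1,2,3,4,6,7,8,9} for the 10 down — contradiction. So R1C2 = 8.
R2C2 = 17 − 8 = 9 completes the 17 down.
Given what's placed, R2C3 must be 7 to fit the 22 across and 16 down.
R1C3 = 16 − 7 = 9 completes the 16 down.
R2C1 = 22 − 16 = 6 completes the 22 across.
R1C1 = 21 − 17 = 4 completes the 21 across.

4 8 9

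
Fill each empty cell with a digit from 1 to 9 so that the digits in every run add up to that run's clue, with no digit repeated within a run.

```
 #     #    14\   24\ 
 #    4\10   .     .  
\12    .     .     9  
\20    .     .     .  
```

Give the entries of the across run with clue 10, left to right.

3 7

4 in 2 cells must be {1,3}; 24 in 3 cells must be {7,8,9}.
R2C1 = 1: the only remaining digit allowed by both the 12 across and the 4 down.
R2C2 = 12 − 10 = 2 completes the 12 across.
R3C1 = 4 − 1 = 3 completes the 4 down.
Given what's placed, R3C3 must be 8 to fit the 20 across and 24 down.
R1C3 = 24 − 17 = 7 completes the 24 down.
R3C2 = 20 − 11 = 9 completes the 20 across.
R1C2 = 10 − 7 = 3 completes the 10 across.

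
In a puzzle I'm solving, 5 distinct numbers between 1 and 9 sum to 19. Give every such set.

5 distinct digits from 1–9 sum between 15 and 35.

{1,2,3,4,9}; {1,2,3,5,8}; {1,2,3,6,7}; {1,2,4,5,7}; {1,3,4,5,6}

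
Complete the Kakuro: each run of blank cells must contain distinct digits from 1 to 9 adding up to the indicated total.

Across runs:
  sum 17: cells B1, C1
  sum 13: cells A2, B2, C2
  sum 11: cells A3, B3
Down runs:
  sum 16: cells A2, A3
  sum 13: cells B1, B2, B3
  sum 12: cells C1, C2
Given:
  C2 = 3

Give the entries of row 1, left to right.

8 9

17 in 2 cells must be {8,9}; 16 in 2 cells must be {7,9}.
C1 = 12 − 3 = 9 completes the 12 down.
Given what's placed, A2 must be 9 to fit the 13 across and 16 down.
B2 = 13 − 12 = 1 completes the 13 across.
A3 = 16 − 9 = 7 completes the 16 down.
B3 = 11 − 7 = 4 completes the 11 across.
B1 = 17 − 9 = 8 completes the 17 across.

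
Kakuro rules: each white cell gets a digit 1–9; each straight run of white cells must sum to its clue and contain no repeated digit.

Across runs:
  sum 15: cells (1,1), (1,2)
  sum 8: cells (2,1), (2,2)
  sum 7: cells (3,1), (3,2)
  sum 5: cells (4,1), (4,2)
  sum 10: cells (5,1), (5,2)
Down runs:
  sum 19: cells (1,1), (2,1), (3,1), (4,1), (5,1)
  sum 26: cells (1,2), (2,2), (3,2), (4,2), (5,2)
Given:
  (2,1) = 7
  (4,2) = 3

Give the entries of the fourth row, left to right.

2 3

(1,1) = 6: the only remaining digit allowed by both the 15 across and the 19 down.
(1,2) = 15 − 6 = 9 completes the 15 across.
(2,2) = 8 − 7 = 1 completes the 8 across.
(4,1) = 5 − 3 = 2 completes the 5 across.
Nothing is forced directly, so branch on (3,1), whose candidates are 1 or 3. If (3,1) = 3: then (3,2) would have to be in {4} for the 7 across but in {5,6,7,8} for the 26 down — contradiction. So (3,1) = 1.
(3,2) = 7 − 1 = 6 completes the 7 across.
(5,1) = 19 − 16 = 3 completes the 19 down.
(5,2) = 10 − 3 = 7 completes the 10 across.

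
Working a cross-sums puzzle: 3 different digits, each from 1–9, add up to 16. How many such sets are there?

8

3 distinct digits from 1–9 sum between 6 and 24.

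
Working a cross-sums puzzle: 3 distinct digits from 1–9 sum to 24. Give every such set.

{7,8,9}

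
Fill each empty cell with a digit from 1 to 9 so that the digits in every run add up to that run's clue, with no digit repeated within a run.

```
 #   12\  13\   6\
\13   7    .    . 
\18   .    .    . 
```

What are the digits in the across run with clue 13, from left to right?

7, 4, 2

R2C1 = 12 − 7 = 5 completes the 12 down.
Given what's placed, R2C3 must be 4 to fit the 18 across and 6 down.
R1C3 = 6 − 4 = 2 completes the 6 down.
R2C2 = 18 − 9 = 9 completes the 18 across.
R1C2 = 13 − 9 = 4 completes the 13 across.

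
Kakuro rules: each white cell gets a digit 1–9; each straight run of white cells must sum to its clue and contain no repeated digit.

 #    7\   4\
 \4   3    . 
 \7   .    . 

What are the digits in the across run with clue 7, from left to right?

4 3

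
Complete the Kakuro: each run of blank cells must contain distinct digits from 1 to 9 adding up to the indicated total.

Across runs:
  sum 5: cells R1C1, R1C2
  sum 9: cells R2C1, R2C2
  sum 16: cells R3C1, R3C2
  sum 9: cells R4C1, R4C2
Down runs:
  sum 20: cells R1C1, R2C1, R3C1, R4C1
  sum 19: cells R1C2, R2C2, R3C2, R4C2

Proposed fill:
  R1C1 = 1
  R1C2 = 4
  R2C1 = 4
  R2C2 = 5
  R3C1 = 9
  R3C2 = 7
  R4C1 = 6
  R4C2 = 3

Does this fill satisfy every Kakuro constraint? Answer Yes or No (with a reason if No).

Across: 1+4=5; 4+5=9; 9+7=16; 6+3=9. Down: 1+4+9+6=20; 4+5+7+3=19. No digit repeats within any run.

Yes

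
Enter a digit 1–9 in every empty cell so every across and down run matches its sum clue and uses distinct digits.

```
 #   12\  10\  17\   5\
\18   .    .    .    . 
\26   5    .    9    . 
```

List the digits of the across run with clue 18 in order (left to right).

17 in 2 cells must be {8,9}.
R1C1 = 12 − 5 = 7 completes the 12 down.
R1C3 = 17 − 9 = 8 completes the 17 down.
R2C4 = 4: the only remaining digit allowed by both the 26 across and the 5 down.
R1C4 = 5 − 4 = 1 completes the 5 down.
R2C2 = 26 − 18 = 8 completes the 26 across.
R1C2 = 18 − 16 = 2 completes the 18 across.

7 2 8 1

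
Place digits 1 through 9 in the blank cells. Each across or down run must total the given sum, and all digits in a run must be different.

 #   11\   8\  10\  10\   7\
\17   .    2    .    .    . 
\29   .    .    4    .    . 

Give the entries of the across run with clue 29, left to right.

R1C3 = 10 − 4 = 6 completes the 10 down.
R2C2 = 8 − 2 = 6 completes the 8 down.
No cell is forced outright now. R1C1 can only be 3 or 5 (the digits allowed by both its 17 across and its 11 down). If R1C1 = 5: then R2C1 would have to be in {2,3,7,8,9} for the 29 across but in {6} for the 11 down — contradiction. So R1C1 = 3.
Given what's placed, R1C4 must be 1 to fit the 17 across and 10 down.
R1C5 = 17 − 12 = 5 completes the 17 across.
R2C1 = 11 − 3 = 8 completes the 11 down.
R2C4 = 10 − 1 = 9 completes the 10 down.
R2C5 = 29 − 27 = 2 completes the 29 across.

8 6 4 9 2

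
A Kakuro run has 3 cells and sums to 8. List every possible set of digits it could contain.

{1,2,5}; {1,3,4}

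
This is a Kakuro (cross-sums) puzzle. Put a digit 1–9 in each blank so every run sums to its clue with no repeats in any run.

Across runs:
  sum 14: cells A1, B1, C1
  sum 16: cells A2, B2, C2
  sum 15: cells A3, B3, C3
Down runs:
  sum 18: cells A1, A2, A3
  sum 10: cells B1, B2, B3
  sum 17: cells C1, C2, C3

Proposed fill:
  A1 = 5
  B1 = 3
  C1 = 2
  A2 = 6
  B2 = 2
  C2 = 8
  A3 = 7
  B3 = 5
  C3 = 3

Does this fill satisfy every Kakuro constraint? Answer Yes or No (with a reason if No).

No — the down run C1–C3 sums to 13, not 17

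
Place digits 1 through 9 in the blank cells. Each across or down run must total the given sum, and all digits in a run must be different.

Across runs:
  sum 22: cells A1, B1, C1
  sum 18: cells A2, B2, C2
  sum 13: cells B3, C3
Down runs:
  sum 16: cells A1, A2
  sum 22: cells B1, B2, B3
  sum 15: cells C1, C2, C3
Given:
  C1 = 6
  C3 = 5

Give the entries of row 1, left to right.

7, 9, 6

16 in 2 cells must be {7,9}.
C2 = 15 − 11 = 4 completes the 15 down.
B3 = 13 − 5 = 8 completes the 13 across.
Given what's placed, B1 must be 9 to fit the 22 across and 22 down.
A2 = 9: the only remaining digit allowed by both the 18 across and the 16 down.
B2 = 18 − 13 = 5 completes the 18 across.
A1 = 22 − 15 = 7 completes the 22 across.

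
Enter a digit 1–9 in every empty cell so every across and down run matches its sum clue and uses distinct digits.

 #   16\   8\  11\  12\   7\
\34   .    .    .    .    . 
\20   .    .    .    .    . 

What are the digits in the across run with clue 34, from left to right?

9 7 6 8 4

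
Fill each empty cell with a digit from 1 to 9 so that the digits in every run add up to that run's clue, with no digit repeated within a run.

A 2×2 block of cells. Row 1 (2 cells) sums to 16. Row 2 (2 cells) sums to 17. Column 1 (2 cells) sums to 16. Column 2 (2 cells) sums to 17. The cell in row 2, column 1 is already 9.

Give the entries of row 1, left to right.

16 in 2 cells must be {7,9}; 17 in 2 cells must be {8,9}.
(1,1) = 16 − 9 = 7 completes the 16 down.
(1,2) = 16 − 7 = 9 completes the 16 across.
(2,2) = 17 − 9 = 8 completes the 17 across.

7 9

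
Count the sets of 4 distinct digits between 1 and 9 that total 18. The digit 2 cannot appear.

5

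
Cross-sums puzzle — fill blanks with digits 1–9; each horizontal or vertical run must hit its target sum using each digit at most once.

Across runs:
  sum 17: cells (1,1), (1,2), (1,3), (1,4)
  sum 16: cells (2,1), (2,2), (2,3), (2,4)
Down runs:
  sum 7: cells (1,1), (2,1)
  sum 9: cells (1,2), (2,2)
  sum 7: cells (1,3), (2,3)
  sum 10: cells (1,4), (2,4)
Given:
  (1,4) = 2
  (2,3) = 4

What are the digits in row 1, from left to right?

4 8 3 2

(1,3) = 7 − 4 = 3 completes the 7 down.
(2,4) = 10 − 2 = 8 completes the 10 down.
No cell is forced outright now. (2,1) can only be 1 or 3 (the digits allowed by both its 16 across and its 7 down). If (2,1) = 1: then (1,1) would have to be in {4,5,7,8} for the 17 across but in {6} for the 7 down — contradiction. So (2,1) = 3.
(1,1) = 7 − 3 = 4 completes the 7 down.
(1,2) = 17 − 9 = 8 completes the 17 across.
(2,2) = 16 − 15 = 1 completes the 16 across.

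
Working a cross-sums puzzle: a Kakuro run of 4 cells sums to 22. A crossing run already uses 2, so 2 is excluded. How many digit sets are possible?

7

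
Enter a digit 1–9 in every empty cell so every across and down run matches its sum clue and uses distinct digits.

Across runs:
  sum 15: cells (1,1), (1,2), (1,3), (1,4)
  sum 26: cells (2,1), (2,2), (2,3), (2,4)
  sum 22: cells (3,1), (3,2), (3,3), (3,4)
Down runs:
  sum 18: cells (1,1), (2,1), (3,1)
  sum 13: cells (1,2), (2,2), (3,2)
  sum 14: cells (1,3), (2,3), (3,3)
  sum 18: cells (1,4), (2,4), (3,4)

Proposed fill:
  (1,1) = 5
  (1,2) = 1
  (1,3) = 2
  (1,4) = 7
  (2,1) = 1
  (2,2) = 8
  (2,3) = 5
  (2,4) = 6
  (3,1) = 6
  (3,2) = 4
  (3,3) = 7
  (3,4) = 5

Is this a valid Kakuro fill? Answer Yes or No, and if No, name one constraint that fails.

No — the down run (1,1)–(3,1) sums to 12, not 18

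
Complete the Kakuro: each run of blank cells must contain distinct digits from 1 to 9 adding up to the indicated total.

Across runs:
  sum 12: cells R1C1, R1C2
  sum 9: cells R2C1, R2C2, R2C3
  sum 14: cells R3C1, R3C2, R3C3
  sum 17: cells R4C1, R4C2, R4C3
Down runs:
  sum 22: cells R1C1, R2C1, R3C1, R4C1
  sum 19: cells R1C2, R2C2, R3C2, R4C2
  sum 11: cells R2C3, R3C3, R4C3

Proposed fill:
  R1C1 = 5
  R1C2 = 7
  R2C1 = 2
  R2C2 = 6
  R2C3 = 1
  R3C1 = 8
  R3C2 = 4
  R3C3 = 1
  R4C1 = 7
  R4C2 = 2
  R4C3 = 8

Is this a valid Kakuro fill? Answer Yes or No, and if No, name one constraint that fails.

No — the across run R3C1–R3C3 sums to 13, not 14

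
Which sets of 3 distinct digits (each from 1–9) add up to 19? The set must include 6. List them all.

{4,6,9}; {5,6,8}

3 distinct digits from 1–9 sum between 6 and 24.
Keeping only sets containing 6.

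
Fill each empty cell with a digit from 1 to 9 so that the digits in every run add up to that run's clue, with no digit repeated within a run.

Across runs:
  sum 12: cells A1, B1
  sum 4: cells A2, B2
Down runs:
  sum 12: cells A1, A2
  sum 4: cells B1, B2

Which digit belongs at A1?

4 in 2 cells must be {1,3}.
The 12 across and the 4 down share only 3, so B1 = 3.
The 4 across and the 12 down share only 3, so A2 = 3.
B2 = 4 − 3 = 1 completes the 4 across.
A1 = 12 − 3 = 9 completes the 12 across.

9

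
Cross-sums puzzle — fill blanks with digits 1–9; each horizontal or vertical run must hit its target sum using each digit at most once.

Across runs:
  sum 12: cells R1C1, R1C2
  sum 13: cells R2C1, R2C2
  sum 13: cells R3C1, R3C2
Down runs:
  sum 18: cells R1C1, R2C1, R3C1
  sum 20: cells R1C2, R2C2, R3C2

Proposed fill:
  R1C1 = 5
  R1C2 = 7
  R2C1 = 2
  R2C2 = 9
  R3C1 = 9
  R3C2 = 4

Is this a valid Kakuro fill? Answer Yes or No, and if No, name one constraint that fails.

No — the across run R2C1–R2C2 sums to 11, not 13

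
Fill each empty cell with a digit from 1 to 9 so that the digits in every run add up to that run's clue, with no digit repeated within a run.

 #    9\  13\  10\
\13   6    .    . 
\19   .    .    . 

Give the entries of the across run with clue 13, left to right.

6 4 3

R2C1 = 9 − 6 = 3 completes the 9 down.
No cell is forced outright now. R2C2 can only be 7 or 9 (the digits allowed by both its 19 across and its 13 down). If R2C2 = 7: then R1C2 would have to be in {2,3,4,5} for the 13 across but in {6} for the 13 down — contradiction. So R2C2 = 9.
R1C2 = 13 − 9 = 4 completes the 13 down.
R1C3 = 13 − 10 = 3 completes the 13 across.
R2C3 = 19 − 12 = 7 completes the 19 across.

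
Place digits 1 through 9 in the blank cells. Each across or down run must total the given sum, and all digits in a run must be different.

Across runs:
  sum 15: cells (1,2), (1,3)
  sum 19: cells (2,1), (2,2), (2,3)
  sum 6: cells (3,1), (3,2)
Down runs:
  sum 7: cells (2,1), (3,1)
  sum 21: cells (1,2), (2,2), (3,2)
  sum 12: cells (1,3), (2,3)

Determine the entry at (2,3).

Nothing is forced directly, so branch on (3,2), whose candidates are 4 or 5. If (3,2) = 4: that forces (3,1) = 2, (2,1) = 5, (2,2) = 8, after which (2,3) would have to be in {6} for the 19 across but in {3,4,5,7,8,9} for the 12 down — contradiction. So (3,2) = 5.
(3,1) = 6 − 5 = 1 completes the 6 across.
(2,1) = 7 − 1 = 6 completes the 7 down.
(2,2) = 9: the only remaining digit allowed by both the 19 across and the 21 down.
(2,3) = 19 − 15 = 4 completes the 19 across.
(1,2) = 21 − 14 = 7 completes the 21 down.
(1,3) = 15 − 7 = 8 completes the 15 across.

4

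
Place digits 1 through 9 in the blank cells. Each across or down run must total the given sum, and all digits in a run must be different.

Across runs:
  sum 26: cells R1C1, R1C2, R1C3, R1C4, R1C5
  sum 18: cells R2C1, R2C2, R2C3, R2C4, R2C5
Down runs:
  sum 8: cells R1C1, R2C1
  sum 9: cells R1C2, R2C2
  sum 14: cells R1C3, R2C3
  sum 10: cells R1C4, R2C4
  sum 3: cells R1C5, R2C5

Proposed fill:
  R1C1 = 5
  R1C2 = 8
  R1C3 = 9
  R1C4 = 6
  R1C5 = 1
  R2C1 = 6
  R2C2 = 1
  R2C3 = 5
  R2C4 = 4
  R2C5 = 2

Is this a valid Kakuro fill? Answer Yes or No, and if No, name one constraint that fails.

No — the across run R1C1–R1C5 sums to 29, not 26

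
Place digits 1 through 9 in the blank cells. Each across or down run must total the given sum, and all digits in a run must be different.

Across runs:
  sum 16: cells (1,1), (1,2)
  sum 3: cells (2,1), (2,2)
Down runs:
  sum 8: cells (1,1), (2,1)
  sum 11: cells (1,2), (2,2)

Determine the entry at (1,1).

7

16 in 2 cells must be {7,9}; 3 in 2 cells must be {1,2}.
The 16 across and the 8 down share only 7, so (1,1) = 7.
(1,2) = 16 − 7 = 9 completes the 16 across.
(2,1) = 8 − 7 = 1 completes the 8 down.
(2,2) = 3 − 1 = 2 completes the 3 across.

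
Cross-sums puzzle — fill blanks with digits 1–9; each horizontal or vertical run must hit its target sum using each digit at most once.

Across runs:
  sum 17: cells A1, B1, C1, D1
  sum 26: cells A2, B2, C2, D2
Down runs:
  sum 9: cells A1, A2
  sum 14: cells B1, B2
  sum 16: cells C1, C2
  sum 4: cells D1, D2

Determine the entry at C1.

7

16 in 2 cells must be {7,9}; 4 in 2 cells must be {1,3}.
Only 3 fits D2 under both its across sum 26 and down sum 4.
D1 = 4 − 3 = 1 completes the 4 down.
Given what's placed, C2 must be 9 to fit the 26 across and 16 down.
C1 = 16 − 9 = 7 completes the 16 down.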